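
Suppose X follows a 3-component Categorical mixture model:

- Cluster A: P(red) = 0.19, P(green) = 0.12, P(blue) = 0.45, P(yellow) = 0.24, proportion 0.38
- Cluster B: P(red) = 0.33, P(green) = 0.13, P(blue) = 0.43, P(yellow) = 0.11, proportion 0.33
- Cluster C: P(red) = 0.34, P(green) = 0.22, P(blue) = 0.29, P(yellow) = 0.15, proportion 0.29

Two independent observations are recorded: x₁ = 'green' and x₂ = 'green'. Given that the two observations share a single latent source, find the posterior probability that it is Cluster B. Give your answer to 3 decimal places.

P(component k | x) = π_k·f_k(x) / marginal(x), where marginal(x) = Σ_j π_j·f_j(x).
Since both observations come from the same component, the likelihood for component k is f_k(x₁)·f_k(x₂).
  f_A = [0.12] × [0.12] = 0.0144
  f_B = [0.13] × [0.13] = 0.0169
  f_C = [0.22] × [0.22] = 0.0484
Multiply by the mixture weights:
  π_A·f_A = 0.38 × 0.0144 = 0.005472
  π_B·f_B = 0.33 × 0.0169 = 0.005577
  π_C·f_C = 0.29 × 0.0484 = 0.014036
Normaliser: 0.005472 + 0.005577 + 0.014036 = 0.025085
Responsibility of Cluster B: 0.005577 / 0.025085 ≈ 0.222

0.222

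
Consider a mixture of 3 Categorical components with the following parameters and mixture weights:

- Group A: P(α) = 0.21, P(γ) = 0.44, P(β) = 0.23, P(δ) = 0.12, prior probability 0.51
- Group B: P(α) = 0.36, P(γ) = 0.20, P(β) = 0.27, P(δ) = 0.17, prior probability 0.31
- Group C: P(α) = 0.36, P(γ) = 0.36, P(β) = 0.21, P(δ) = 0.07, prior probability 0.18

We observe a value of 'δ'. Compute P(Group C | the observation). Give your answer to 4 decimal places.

0.0996

P(component k | x) = π_k·f_k(x) / marginal(x), where marginal(x) = Σ_j π_j·f_j(x).
Categorical probabilities:
  L_A = P(δ | comp) = 0.12
  L_B = P(δ | comp) = 0.17
  L_C = P(δ | comp) = 0.07
Multiply by the mixture weights:
  π_A·L_A = 0.51 × 0.12 = 0.0612
  π_B·L_B = 0.31 × 0.17 = 0.0527
  π_C·L_C = 0.18 × 0.07 = 0.0126
Denominator: 0.0612 + 0.0527 + 0.0126 = 0.1265
P(Group C | 'δ') = 0.0126 / 0.1265 ≈ 0.0996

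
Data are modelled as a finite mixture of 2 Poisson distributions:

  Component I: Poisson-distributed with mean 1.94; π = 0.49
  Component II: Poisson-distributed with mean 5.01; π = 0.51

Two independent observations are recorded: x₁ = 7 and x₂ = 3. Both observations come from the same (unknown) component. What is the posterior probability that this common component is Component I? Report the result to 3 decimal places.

0.033

Posterior ∝ prior × likelihood, so P(k | x) ∝ P(Z=k) f_k(x); normalise over all components.
Since both observations come from the same component, the likelihood for component k is f_k(x₁)·f_k(x₂).
  L_I = [0.00294883] × [0.174873] = 0.000515671
  L_II = [0.104862] × [0.139813] = 0.014661
Prior × likelihood for each component:
  P(Z=I)·L_I = 0.49 × 0.000515671 = 0.000252679
  P(Z=II)·L_II = 0.51 × 0.014661 = 0.00747713
Denominator: 0.000252679 + 0.00747713 = 0.00772981
P(Component I | x₁, x₂) ≈ 0.033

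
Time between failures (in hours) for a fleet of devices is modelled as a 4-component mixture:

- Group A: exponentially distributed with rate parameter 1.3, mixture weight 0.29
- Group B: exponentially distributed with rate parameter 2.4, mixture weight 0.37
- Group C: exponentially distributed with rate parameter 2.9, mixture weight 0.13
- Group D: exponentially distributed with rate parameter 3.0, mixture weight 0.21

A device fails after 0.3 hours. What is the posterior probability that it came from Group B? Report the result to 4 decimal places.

By Bayes' theorem, P(k | x) = π_k f_k(x) / Σ_j π_j f_j(x).
Exponential densities:
  L_A = 0.880174
  L_B = 1.16821
  L_C = 1.21496
  L_D = 1.21971
Unnormalised posteriors:
  π_A·L_A = 0.29 × 0.880174 = 0.25525
  π_B·L_B = 0.37 × 1.16821 = 0.432236
  π_C·L_C = 0.13 × 1.21496 = 0.157945
  π_D·L_D = 0.21 × 1.21971 = 0.256139
Denominator: 0.25525 + 0.432236 + 0.157945 + 0.256139 = 1.10157
So the posterior for Group B is 0.432236 / 1.10157 ≈ 0.3924.

0.3924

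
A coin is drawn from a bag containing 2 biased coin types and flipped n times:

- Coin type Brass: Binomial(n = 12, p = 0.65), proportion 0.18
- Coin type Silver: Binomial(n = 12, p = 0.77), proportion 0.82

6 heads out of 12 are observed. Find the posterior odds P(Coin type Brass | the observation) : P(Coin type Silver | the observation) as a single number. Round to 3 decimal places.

Since P(k|x) ∝ π_k f_k(x), the posterior odds are π_i f_i(x) / (π_j f_j(x)).
Binomial probabilities:
  f_Brass = C(12,6)·0.65^6·0.35^6 = 924·0.0754189·0.00183827 = 0.128103
  f_Silver = C(12,6)·0.77^6·0.23^6 = 924·0.208422·0.000148036 = 0.0285091
Odds = (0.18/0.82) × (0.128103/0.0285091) = 0.219512 × 4.49342 ≈ 0.986

0.986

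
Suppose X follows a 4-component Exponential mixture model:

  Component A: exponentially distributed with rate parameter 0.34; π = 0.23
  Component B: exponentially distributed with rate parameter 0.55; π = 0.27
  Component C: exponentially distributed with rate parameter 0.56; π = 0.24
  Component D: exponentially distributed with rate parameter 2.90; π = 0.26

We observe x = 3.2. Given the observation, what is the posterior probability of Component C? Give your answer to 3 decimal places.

0.301

By Bayes' theorem, P(k | x) = π_k f_k(x) / Σ_j π_j f_j(x).
Exponential densities:
  f_A = 0.114542
  f_B = 0.0946247
  f_C = 0.0933109
  f_D = 0.000270486
Multiply by the mixture weights:
  π_A·f_A = 0.23 × 0.114542 = 0.0263448
  π_B·f_B = 0.27 × 0.0946247 = 0.0255487
  π_C·f_C = 0.24 × 0.0933109 = 0.0223946
  π_D·f_D = 0.26 × 0.000270486 = 7.03264e-05
Sum: 0.0263448 + 0.0255487 + 0.0223946 + 7.03264e-05 = 0.0743584
P(Component C | 3.2) = 0.0223946 / 0.0743584 ≈ 0.301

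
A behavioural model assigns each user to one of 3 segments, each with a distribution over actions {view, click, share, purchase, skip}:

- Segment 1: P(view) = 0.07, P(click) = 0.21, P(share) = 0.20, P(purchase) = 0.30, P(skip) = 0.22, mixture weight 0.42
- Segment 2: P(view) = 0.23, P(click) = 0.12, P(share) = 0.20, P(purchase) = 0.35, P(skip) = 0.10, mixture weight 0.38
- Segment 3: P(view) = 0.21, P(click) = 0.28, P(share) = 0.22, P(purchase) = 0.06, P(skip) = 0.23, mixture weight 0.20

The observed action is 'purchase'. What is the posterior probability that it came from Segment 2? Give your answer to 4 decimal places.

0.4908

Apply Bayes' rule: the posterior for each component is proportional to its prior times its likelihood at x.
Categorical probabilities:
  f_1 = 0.3
  f_2 = 0.35
  f_3 = 0.06
Weight by the priors:
  π_1·f_1 = 0.42 × 0.3 = 0.126
  π_2·f_2 = 0.38 × 0.35 = 0.133
  π_3·f_3 = 0.20 × 0.06 = 0.012
Evidence: 0.126 + 0.133 + 0.012 = 0.271
P(Segment 2 | 'purchase') = 0.133 / 0.271 ≈ 0.4908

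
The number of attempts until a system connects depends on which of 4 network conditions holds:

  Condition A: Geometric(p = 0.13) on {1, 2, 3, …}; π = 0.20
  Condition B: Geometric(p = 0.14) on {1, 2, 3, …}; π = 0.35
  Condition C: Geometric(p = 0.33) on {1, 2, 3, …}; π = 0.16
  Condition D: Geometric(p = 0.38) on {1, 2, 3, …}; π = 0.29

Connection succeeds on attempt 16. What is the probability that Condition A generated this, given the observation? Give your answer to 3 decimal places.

0.377

P(component k | x) = w_k·f_k(x) / marginal(x), where marginal(x) = Σ_j w_j·f_j(x).
Component likelihoods at x = 16:
  p_A = 0.13·(1−0.13)^15 = 0.13·0.123819 = 0.0160965
  p_B = 0.14·(1−0.14)^15 = 0.14·0.104106 = 0.0145749
  p_C = 0.33·(1−0.33)^15 = 0.33·0.00246106 = 0.000812149
  p_D = 0.38·(1−0.38)^15 = 0.38·0.00076891 = 0.000292186
Multiply by the mixture weights:
  w_A·p_A = 0.20 × 0.0160965 = 0.00321931
  w_B·p_B = 0.35 × 0.0145749 = 0.00510121
  w_C·p_C = 0.16 × 0.000812149 = 0.000129944
  w_D·p_D = 0.29 × 0.000292186 = 8.47338e-05
Normaliser: 0.00321931 + 0.00510121 + 0.000129944 + 8.47338e-05 = 0.00853519
So the posterior for Condition A is 0.00321931 / 0.00853519 ≈ 0.377.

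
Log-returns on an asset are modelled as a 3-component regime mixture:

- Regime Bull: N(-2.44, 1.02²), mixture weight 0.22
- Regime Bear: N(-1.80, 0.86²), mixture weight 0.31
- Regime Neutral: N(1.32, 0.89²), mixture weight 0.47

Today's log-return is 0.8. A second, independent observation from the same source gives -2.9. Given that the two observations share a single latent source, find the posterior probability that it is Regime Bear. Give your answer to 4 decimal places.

The responsibility of component k is π_k f_k(x) divided by Σ_j π_j f_j(x).
Since both observations come from the same component, the likelihood for component k is f_k(x₁)·f_k(x₂).
  f_Bull = [(1/(1.02·√(2π)))·exp(−(0.8−-2.44)²/(2·1.02²)) = 0.391120·exp(-5.04498) = 0.00251943] × [0.353302] = 0.000890118
  f_Bear = [(1/(0.86·√(2π)))·exp(−(0.8−-1.80)²/(2·0.86²)) = 0.463886·exp(-4.57004) = 0.00480473] × [0.204717] = 0.000983612
  f_Neutral = [(1/(0.89·√(2π)))·exp(−(0.8−1.32)²/(2·0.89²)) = 0.448250·exp(-0.17069) = 0.377913] × [5.88172e-06] = 2.22278e-06
Unnormalised posteriors:
  π_Bull·f_Bull = 0.22 × 0.000890118 = 0.000195826
  π_Bear·f_Bear = 0.31 × 0.000983612 = 0.00030492
  π_Neutral·f_Neutral = 0.47 × 2.22278e-06 = 1.04471e-06
Marginal: 0.000195826 + 0.00030492 + 1.04471e-06 = 0.00050179
So the posterior for Regime Bear is 0.00030492 / 0.00050179 ≈ 0.6077.

0.6077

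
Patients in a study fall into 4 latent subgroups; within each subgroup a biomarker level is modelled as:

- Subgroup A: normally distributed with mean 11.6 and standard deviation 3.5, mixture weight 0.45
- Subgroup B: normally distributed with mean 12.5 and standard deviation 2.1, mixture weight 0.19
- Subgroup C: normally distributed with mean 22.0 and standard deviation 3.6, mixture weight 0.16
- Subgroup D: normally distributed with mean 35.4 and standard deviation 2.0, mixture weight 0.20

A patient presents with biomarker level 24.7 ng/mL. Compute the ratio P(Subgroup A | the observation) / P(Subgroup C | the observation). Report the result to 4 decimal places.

0.0035

Since P(k|x) ∝ P(Z=k) f_k(x), the posterior odds are P(Z=i) f_i(x) / (P(Z=j) f_j(x)).
Normal densities:
  L_A = 0.000103474
  L_B = 8.9094e-09
  L_C = 0.0836493
  L_D = 1.21502e-07
Posterior odds = (P(Z=A)·L_A) / (P(Z=C)·L_C) = (0.45·0.000103474) / (0.16·0.0836493) = 4.65632e-05 / 0.0133839 ≈ 0.0035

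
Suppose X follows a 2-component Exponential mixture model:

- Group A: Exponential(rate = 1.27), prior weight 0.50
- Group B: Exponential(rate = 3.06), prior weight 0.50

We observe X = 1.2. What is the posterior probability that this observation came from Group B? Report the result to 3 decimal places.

Posterior ∝ prior × likelihood, so P(k | x) ∝ P(Z=k) f_k(x); normalise over all components.
Evaluate each component's likelihood at the observed value:
  L_A = 1.27·e^(−1.27·1.2) = 1.27·e^(−1.5240) = 0.276655
  L_B = 3.06·e^(−3.06·1.2) = 3.06·e^(−3.6720) = 0.0778022
Weight by the priors:
  P(Z=A)·L_A = 0.50 × 0.276655 = 0.138328
  P(Z=B)·L_B = 0.50 × 0.0778022 = 0.0389011
Normaliser: 0.138328 + 0.0389011 = 0.177229
So the posterior for Group B is 0.0389011 / 0.177229 ≈ 0.219.

0.219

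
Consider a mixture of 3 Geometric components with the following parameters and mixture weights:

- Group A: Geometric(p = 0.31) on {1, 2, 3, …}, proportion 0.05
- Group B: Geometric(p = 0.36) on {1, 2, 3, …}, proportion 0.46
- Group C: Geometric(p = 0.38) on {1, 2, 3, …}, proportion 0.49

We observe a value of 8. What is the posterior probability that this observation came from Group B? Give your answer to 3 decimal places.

0.486

Posterior ∝ prior × likelihood, so P(k | x) ∝ w_k f_k(x); normalise over all components.
Component likelihoods at x = 8:
  p_A = 0.0230837
  p_B = 0.015833
  p_C = 0.0133821
Unnormalised posteriors:
  w_A·p_A = 0.05 × 0.0230837 = 0.00115418
  w_B·p_B = 0.46 × 0.015833 = 0.00728317
  w_C·p_C = 0.49 × 0.0133821 = 0.00655725
Sum: 0.00115418 + 0.00728317 + 0.00655725 = 0.0149946
P(Group B | 8) ≈ 0.486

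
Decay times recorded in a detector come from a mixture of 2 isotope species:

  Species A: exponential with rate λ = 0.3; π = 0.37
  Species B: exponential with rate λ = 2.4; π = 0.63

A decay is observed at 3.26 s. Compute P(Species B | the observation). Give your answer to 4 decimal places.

0.0143

Posterior ∝ prior × likelihood, so P(k | x) ∝ π_k f_k(x); normalise over all components.
Evaluate each component's likelihood at the observed value:
  L_A = 0.3·e^(−0.3·3.26) = 0.3·e^(−0.9780) = 0.112819
  L_B = 2.4·e^(−2.4·3.26) = 2.4·e^(−7.8240) = 0.000960044
Multiply by the mixture weights:
  π_A·L_A = 0.37 × 0.112819 = 0.0417429
  π_B·L_B = 0.63 × 0.000960044 = 0.000604828
Evidence: 0.0417429 + 0.000604828 = 0.0423478
P(Species B | 3.26 s) = 0.000604828 / 0.0423478 ≈ 0.0143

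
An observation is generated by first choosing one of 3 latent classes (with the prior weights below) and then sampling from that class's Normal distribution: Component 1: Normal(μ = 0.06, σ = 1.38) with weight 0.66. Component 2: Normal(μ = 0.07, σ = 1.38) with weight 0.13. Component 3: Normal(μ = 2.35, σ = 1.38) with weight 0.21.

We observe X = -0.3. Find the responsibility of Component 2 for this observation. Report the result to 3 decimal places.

The responsibility of component k is P(Z=k) f_k(x) divided by Σ_j P(Z=j) f_j(x).
Normal densities:
  f_1 = (1/(1.38·√(2π)))·exp(−(-0.3−0.06)²/(2·1.38²)) = 0.289089·exp(-0.03403) = 0.279417
  f_2 = (1/(1.38·√(2π)))·exp(−(-0.3−0.07)²/(2·1.38²)) = 0.289089·exp(-0.03594) = 0.278882
  f_3 = (1/(1.38·√(2π)))·exp(−(-0.3−2.35)²/(2·1.38²)) = 0.289089·exp(-1.84376) = 0.0457402
Prior × likelihood for each component:
  P(Z=1)·f_1 = 0.66 × 0.279417 = 0.184415
  P(Z=2)·f_2 = 0.13 × 0.278882 = 0.0362547
  P(Z=3)·f_3 = 0.21 × 0.0457402 = 0.00960543
Marginal: 0.184415 + 0.0362547 + 0.00960543 = 0.230276
P(Component 2 | the observation) = 0.0362547 / 0.230276 ≈ 0.157

0.157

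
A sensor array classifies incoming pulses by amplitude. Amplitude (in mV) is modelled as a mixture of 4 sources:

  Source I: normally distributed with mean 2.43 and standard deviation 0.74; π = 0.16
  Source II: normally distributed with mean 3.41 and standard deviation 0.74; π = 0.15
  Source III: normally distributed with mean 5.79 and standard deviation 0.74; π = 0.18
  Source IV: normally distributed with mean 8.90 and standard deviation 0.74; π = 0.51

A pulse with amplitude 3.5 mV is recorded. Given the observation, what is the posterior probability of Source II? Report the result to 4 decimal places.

P(component k | x) = π_k·f_k(x) / marginal(x), where marginal(x) = Σ_j π_j·f_j(x).
Evaluate each component's likelihood at the observed value:
  f_I = (1/(0.74·√(2π)))·exp(−(3.5−2.43)²/(2·0.74²)) = 0.539111·exp(-1.04538) = 0.189529
  f_II = (1/(0.74·√(2π)))·exp(−(3.5−3.41)²/(2·0.74²)) = 0.539111·exp(-0.00740) = 0.535139
  f_III = (1/(0.74·√(2π)))·exp(−(3.5−5.79)²/(2·0.74²)) = 0.539111·exp(-4.78826) = 0.00448915
  f_IV = (1/(0.74·√(2π)))·exp(−(3.5−8.90)²/(2·0.74²)) = 0.539111·exp(-26.62527) = 1.4739e-12
Unnormalised posteriors:
  π_I·f_I = 0.16 × 0.189529 = 0.0303246
  π_II·f_II = 0.15 × 0.535139 = 0.0802708
  π_III·f_III = 0.18 × 0.00448915 = 0.000808047
  π_IV·f_IV = 0.51 × 1.4739e-12 = 7.5169e-13
Marginal: 0.0303246 + 0.0802708 + 0.000808047 + 7.5169e-13 = 0.111403
Responsibility of Source II: 0.0802708 / 0.111403 ≈ 0.7205

0.7205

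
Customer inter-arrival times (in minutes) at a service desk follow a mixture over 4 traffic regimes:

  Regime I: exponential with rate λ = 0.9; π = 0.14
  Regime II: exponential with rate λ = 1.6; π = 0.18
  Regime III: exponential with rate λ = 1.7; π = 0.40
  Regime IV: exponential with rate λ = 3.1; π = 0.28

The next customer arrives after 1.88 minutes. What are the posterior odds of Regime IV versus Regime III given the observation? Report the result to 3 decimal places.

The posterior odds equal the prior odds times the likelihood ratio: (w_i/w_j)·(f_i(x)/f_j(x)).
Component likelihoods at x = 1.88 minutes:
  f_I = 0.165736
  f_II = 0.0790246
  f_III = 0.0695735
  f_IV = 0.00912627
Posterior odds = (w_IV·f_IV) / (w_III·f_III) = (0.28·0.00912627) / (0.40·0.0695735) = 0.00255536 / 0.0278294 ≈ 0.092

0.092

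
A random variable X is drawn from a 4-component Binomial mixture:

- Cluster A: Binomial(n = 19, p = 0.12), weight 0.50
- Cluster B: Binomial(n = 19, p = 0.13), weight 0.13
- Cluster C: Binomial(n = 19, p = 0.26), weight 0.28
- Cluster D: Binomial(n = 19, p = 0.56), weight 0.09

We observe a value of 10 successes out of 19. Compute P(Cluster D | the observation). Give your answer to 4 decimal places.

By Bayes' theorem, P(k | x) = P(Z=k) f_k(x) / Σ_j P(Z=j) f_j(x).
Evaluate each component's likelihood at the observed value:
  f_A = C(19,10)·0.12^10·0.88^9 = 92378·6.19174e-10·0.316478 = 1.81019e-05
  f_B = C(19,10)·0.13^10·0.87^9 = 92378·1.37858e-09·0.285544 = 3.63643e-05
  f_C = C(19,10)·0.26^10·0.74^9 = 92378·1.41167e-06·0.0665404 = 0.00867736
  f_D = C(19,10)·0.56^10·0.44^9 = 92378·0.00303305·0.000618122 = 0.17319
Unnormalised posteriors:
  P(Z=A)·f_A = 0.50 × 1.81019e-05 = 9.05097e-06
  P(Z=B)·f_B = 0.13 × 3.63643e-05 = 4.72736e-06
  P(Z=C)·f_C = 0.28 × 0.00867736 = 0.00242966
  P(Z=D)·f_D = 0.09 × 0.17319 = 0.0155871
Normaliser: 9.05097e-06 + 4.72736e-06 + 0.00242966 + 0.0155871 = 0.0180305
P(Cluster D | 10 successes out of 19) ≈ 0.8645

0.8645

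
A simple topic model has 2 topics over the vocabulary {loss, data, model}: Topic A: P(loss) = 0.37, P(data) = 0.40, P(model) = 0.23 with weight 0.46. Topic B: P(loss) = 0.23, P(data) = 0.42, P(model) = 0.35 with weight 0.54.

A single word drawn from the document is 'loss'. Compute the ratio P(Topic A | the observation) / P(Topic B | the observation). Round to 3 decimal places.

1.370

Only the two components matter; the odds are (w_i f_i(x)) / (w_j f_j(x)).
Component likelihoods at x = 'loss':
  p_A = 0.37
  p_B = 0.23
Odds = (0.46/0.54) × (0.37/0.23) = 0.851852 × 1.6087 ≈ 1.370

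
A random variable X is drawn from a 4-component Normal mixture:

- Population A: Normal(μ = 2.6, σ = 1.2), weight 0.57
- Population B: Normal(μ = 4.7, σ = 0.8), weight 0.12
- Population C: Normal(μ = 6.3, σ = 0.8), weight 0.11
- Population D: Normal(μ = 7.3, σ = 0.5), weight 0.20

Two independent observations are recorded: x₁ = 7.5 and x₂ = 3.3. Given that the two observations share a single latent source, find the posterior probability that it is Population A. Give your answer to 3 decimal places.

0.367

Posterior ∝ prior × likelihood, so P(k | x) ∝ P(Z=k) f_k(x); normalise over all components.
Since both observations come from the same component, the likelihood for component k is f_k(x₁)·f_k(x₂).
  f_A = [(1/(1.2·√(2π)))·exp(−(7.5−2.6)²/(2·1.2²)) = 0.332452·exp(-8.33681) = 7.96343e-05] × [0.280439] = 2.23326e-05
  f_B = [(1/(0.8·√(2π)))·exp(−(7.5−4.7)²/(2·0.8²)) = 0.498678·exp(-6.12500) = 0.00109085] × [0.107847] = 0.000117645
  f_C = [(1/(0.8·√(2π)))·exp(−(7.5−6.3)²/(2·0.8²)) = 0.498678·exp(-1.12500) = 0.161897] × [0.000440745] = 7.13552e-05
  f_D = [(1/(0.5·√(2π)))·exp(−(7.5−7.3)²/(2·0.5²)) = 0.797885·exp(-0.08000) = 0.73654] × [1.01045e-14] = 7.4424e-15
Weight by the priors:
  P(Z=A)·f_A = 0.57 × 2.23326e-05 = 1.27296e-05
  P(Z=B)·f_B = 0.12 × 0.000117645 = 1.41174e-05
  P(Z=C)·f_C = 0.11 × 7.13552e-05 = 7.84907e-06
  P(Z=D)·f_D = 0.20 × 7.4424e-15 = 1.48848e-15
Marginal: 1.27296e-05 + 1.41174e-05 + 7.84907e-06 + 1.48848e-15 = 3.4696e-05
P(Population A | x) ≈ 0.367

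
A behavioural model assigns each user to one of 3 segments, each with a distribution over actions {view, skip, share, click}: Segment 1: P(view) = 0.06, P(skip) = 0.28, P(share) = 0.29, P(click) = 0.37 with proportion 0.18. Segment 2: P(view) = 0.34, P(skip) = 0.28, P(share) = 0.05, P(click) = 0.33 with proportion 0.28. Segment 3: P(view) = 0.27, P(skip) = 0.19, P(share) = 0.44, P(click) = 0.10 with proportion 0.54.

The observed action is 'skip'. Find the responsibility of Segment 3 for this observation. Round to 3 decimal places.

P(component k | x) = w_k·f_k(x) / marginal(x), where marginal(x) = Σ_j w_j·f_j(x).
Component likelihoods at x = 'skip':
  f_1 = P(skip | comp) = 0.28
  f_2 = P(skip | comp) = 0.28
  f_3 = P(skip | comp) = 0.19
Weight by the priors:
  w_1·f_1 = 0.18 × 0.28 = 0.0504
  w_2·f_2 = 0.28 × 0.28 = 0.0784
  w_3·f_3 = 0.54 × 0.19 = 0.1026
Sum: 0.0504 + 0.0784 + 0.1026 = 0.2314
P(Segment 3 | data) ≈ 0.443

0.443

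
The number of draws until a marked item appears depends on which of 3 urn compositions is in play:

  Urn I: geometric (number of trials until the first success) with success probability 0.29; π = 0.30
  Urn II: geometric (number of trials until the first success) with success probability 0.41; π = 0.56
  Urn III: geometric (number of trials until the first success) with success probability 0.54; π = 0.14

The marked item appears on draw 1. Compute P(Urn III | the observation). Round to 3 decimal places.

0.193

The responsibility of component k is π_k f_k(x) divided by Σ_j π_j f_j(x).
Evaluate each component's likelihood at the observed value:
  p_I = 0.29·(1−0.29)^0 = 0.29·1 = 0.29
  p_II = 0.41·(1−0.41)^0 = 0.41·1 = 0.41
  p_III = 0.54·(1−0.54)^0 = 0.54·1 = 0.54
Weight by the priors:
  π_I·p_I = 0.30 × 0.29 = 0.087
  π_II·p_II = 0.56 × 0.41 = 0.2296
  π_III·p_III = 0.14 × 0.54 = 0.0756
Denominator: 0.087 + 0.2296 + 0.0756 = 0.3922
Responsibility of Urn III: 0.0756 / 0.3922 ≈ 0.193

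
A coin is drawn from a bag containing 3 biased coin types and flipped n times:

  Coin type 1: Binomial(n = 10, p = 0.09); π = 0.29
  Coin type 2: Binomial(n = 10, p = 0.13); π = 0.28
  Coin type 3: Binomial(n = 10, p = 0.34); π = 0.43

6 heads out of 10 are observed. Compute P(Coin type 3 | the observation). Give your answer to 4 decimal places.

0.9931

Apply Bayes' rule: the posterior for each component is proportional to its prior times its likelihood at x.
Evaluate each component's likelihood at the observed value:
  p_1 = 7.65314e-05
  p_2 = 0.000580706
  p_3 = 0.0615557
Weight by the priors:
  π_1·p_1 = 0.29 × 7.65314e-05 = 2.21941e-05
  π_2·p_2 = 0.28 × 0.000580706 = 0.000162598
  π_3·p_3 = 0.43 × 0.0615557 = 0.026469
Evidence: 2.21941e-05 + 0.000162598 + 0.026469 = 0.0266538
So the posterior for Coin type 3 is 0.026469 / 0.0266538 ≈ 0.9931.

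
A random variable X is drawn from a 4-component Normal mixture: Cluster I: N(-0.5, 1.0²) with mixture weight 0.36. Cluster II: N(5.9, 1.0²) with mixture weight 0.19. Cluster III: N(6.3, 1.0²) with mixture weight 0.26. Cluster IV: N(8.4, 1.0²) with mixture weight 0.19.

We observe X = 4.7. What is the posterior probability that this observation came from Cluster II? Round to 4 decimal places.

0.5606

By Bayes' theorem, P(k | x) = π_k f_k(x) / Σ_j π_j f_j(x).
Evaluate each component's likelihood at the observed value:
  L_I = 5.36104e-07
  L_II = 0.194186
  L_III = 0.110921
  L_IV = 0.00042478
Unnormalised posteriors:
  π_I·L_I = 0.36 × 5.36104e-07 = 1.92997e-07
  π_II·L_II = 0.19 × 0.194186 = 0.0368954
  π_III·L_III = 0.26 × 0.110921 = 0.0288394
  π_IV·L_IV = 0.19 × 0.00042478 = 8.07083e-05
Sum: 1.92997e-07 + 0.0368954 + 0.0288394 + 8.07083e-05 = 0.0658157
P(Cluster II | data) = 0.0368954 / 0.0658157 ≈ 0.5606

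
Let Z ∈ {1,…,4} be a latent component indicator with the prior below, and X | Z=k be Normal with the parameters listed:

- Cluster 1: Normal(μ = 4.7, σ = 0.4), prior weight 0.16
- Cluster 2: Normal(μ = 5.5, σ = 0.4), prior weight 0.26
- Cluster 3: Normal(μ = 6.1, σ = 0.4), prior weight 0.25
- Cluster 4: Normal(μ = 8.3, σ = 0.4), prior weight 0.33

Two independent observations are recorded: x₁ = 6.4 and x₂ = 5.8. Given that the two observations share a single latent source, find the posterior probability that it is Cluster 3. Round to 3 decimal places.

P(component k | x) = π_k·f_k(x) / marginal(x), where marginal(x) = Σ_j π_j·f_j(x).
Since both observations come from the same component, the likelihood for component k is f_k(x₁)·f_k(x₂).
  p_1 = [(1/(0.4·√(2π)))·exp(−(6.4−4.7)²/(2·0.4²)) = 0.997356·exp(-9.03125) = 0.000119297] × [0.0227339] = 2.71208e-06
  p_2 = [(1/(0.4·√(2π)))·exp(−(6.4−5.5)²/(2·0.4²)) = 0.997356·exp(-2.53125) = 0.0793491] × [0.752844] = 0.0597375
  p_3 = [(1/(0.4·√(2π)))·exp(−(6.4−6.1)²/(2·0.4²)) = 0.997356·exp(-0.28125) = 0.752844] × [0.752844] = 0.566773
  p_4 = [(1/(0.4·√(2π)))·exp(−(6.4−8.3)²/(2·0.4²)) = 0.997356·exp(-11.28125) = 1.25738e-05] × [3.285e-09] = 4.13049e-14
Unnormalised posteriors:
  π_1·p_1 = 0.16 × 2.71208e-06 = 4.33932e-07
  π_2·p_2 = 0.26 × 0.0597375 = 0.0155317
  π_3·p_3 = 0.25 × 0.566773 = 0.141693
  π_4·p_4 = 0.33 × 4.13049e-14 = 1.36306e-14
Denominator: 4.33932e-07 + 0.0155317 + 0.141693 + 1.36306e-14 = 0.157226
P(Cluster 3 | x₁,x₂) = 0.141693 / 0.157226 ≈ 0.901

0.901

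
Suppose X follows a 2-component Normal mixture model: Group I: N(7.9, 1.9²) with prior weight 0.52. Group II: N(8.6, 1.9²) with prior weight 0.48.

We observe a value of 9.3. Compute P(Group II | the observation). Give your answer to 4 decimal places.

0.5309

P(component k | x) = P(Z=k)·f_k(x) / marginal(x), where marginal(x) = Σ_j P(Z=j)·f_j(x).
Component likelihoods at x = 9.3:
  p_I = 0.160051
  p_II = 0.196192
Multiply by the mixture weights:
  P(Z=I)·p_I = 0.52 × 0.160051 = 0.0832267
  P(Z=II)·p_II = 0.48 × 0.196192 = 0.0941724
Sum: 0.0832267 + 0.0941724 = 0.177399
Responsibility of Group II: 0.0941724 / 0.177399 ≈ 0.5309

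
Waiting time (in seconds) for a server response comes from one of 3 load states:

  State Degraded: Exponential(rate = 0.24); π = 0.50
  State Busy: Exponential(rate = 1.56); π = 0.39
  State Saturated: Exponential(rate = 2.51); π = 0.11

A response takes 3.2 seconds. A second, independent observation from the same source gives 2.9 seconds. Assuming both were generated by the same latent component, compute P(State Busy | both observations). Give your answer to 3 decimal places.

Posterior ∝ prior × likelihood, so P(k | x) ∝ π_k f_k(x); normalise over all components.
Since both observations come from the same component, the likelihood for component k is f_k(x₁)·f_k(x₂).
  f_Degraded = [0.111346] × [0.119658] = 0.0133234
  f_Busy = [0.0105956] × [0.0169191] = 0.000179268
  f_Saturated = [0.000815493] × [0.00173159] = 1.4121e-06
Unnormalised posteriors:
  π_Degraded·f_Degraded = 0.50 × 0.0133234 = 0.0066617
  π_Busy·f_Busy = 0.39 × 0.000179268 = 6.99145e-05
  π_Saturated·f_Saturated = 0.11 × 1.4121e-06 = 1.55331e-07
Sum: 0.0066617 + 6.99145e-05 + 1.55331e-07 = 0.00673177
So the posterior for State Busy is 6.99145e-05 / 0.00673177 ≈ 0.010.

0.010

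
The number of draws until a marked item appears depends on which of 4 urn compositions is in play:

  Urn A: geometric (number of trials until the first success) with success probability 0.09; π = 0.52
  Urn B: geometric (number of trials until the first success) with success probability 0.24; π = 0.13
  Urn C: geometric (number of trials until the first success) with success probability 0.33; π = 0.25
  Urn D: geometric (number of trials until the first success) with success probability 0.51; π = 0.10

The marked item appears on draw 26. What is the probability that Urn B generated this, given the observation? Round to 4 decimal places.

0.0073

The responsibility of component k is π_k f_k(x) divided by Σ_j π_j f_j(x).
Evaluate each component's likelihood at the observed value:
  p_A = 0.09·(1−0.09)^25 = 0.09·0.0946313 = 0.00851682
  p_B = 0.24·(1−0.24)^25 = 0.24·0.00104795 = 0.000251508
  p_C = 0.33·(1−0.33)^25 = 0.33·4.48611e-05 = 1.48042e-05
  p_D = 0.51·(1−0.51)^25 = 0.51·1.79847e-08 = 9.17217e-09
Multiply by the mixture weights:
  π_A·p_A = 0.52 × 0.00851682 = 0.00442874
  π_B·p_B = 0.13 × 0.000251508 = 3.2696e-05
  π_C·p_C = 0.25 × 1.48042e-05 = 3.70104e-06
  π_D·p_D = 0.10 × 9.17217e-09 = 9.17217e-10
Evidence: 0.00442874 + 3.2696e-05 + 3.70104e-06 + 9.17217e-10 = 0.00446514
P(Urn B | the observation) = 3.2696e-05 / 0.00446514 ≈ 0.0073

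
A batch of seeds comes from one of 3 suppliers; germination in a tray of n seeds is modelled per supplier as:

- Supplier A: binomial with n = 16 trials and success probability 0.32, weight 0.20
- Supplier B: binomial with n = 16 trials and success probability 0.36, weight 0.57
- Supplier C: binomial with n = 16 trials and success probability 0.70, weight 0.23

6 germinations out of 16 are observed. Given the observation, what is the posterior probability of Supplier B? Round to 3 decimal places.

0.753

Posterior ∝ prior × likelihood, so P(k | x) ∝ w_k f_k(x); normalise over all components.
Binomial probabilities:
  L_A = 0.181766
  L_B = 0.200974
  L_C = 0.0055632
Weight by the priors:
  w_A·L_A = 0.20 × 0.181766 = 0.0363532
  w_B·L_B = 0.57 × 0.200974 = 0.114555
  w_C·L_C = 0.23 × 0.0055632 = 0.00127954
Normaliser: 0.0363532 + 0.114555 + 0.00127954 = 0.152188
Responsibility of Supplier B: 0.114555 / 0.152188 ≈ 0.753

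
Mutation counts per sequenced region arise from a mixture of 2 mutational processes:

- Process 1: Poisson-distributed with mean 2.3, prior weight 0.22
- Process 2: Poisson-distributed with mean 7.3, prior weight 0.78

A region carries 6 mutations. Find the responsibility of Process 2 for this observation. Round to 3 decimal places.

0.961

Apply Bayes' rule: the posterior for each component is proportional to its prior times its likelihood at x.
Poisson probabilities:
  L_1 = e^(−2.3)·2.3^6/6! = 0.0206138
  L_2 = e^(−7.3)·7.3^6/6! = 0.141989
Unnormalised posteriors:
  π_1·L_1 = 0.22 × 0.0206138 = 0.00453503
  π_2·L_2 = 0.78 × 0.141989 = 0.110751
Denominator: 0.00453503 + 0.110751 = 0.115287
So the posterior for Process 2 is 0.110751 / 0.115287 ≈ 0.961.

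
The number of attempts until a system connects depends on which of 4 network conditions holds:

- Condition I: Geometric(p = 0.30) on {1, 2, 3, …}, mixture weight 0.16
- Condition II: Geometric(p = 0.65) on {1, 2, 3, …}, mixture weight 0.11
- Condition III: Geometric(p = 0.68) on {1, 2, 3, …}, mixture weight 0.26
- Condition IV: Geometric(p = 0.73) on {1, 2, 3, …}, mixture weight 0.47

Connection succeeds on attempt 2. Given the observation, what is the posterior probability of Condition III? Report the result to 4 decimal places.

The responsibility of component k is P(Z=k) f_k(x) divided by Σ_j P(Z=j) f_j(x).
Component likelihoods at x = 2:
  p_I = 0.30·(1−0.30)^1 = 0.30·0.7 = 0.21
  p_II = 0.65·(1−0.65)^1 = 0.65·0.35 = 0.2275
  p_III = 0.68·(1−0.68)^1 = 0.68·0.32 = 0.2176
  p_IV = 0.73·(1−0.73)^1 = 0.73·0.27 = 0.1971
Unnormalised posteriors:
  P(Z=I)·p_I = 0.16 × 0.21 = 0.0336
  P(Z=II)·p_II = 0.11 × 0.2275 = 0.025025
  P(Z=III)·p_III = 0.26 × 0.2176 = 0.056576
  P(Z=IV)·p_IV = 0.47 × 0.1971 = 0.092637
Denominator: 0.0336 + 0.025025 + 0.056576 + 0.092637 = 0.207838
P(Condition III | data) ≈ 0.2722

0.2722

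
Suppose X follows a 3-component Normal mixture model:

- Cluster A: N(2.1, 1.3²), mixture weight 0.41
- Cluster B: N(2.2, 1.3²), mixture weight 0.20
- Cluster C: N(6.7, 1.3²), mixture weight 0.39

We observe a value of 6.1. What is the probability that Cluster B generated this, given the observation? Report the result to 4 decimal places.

By Bayes' theorem, P(k | x) = π_k f_k(x) / Σ_j π_j f_j(x).
Component likelihoods at x = 6.1:
  f_A = 0.00269858
  f_B = 0.00340911
  f_C = 0.275874
Multiply by the mixture weights:
  π_A·f_A = 0.41 × 0.00269858 = 0.00110642
  π_B·f_B = 0.20 × 0.00340911 = 0.000681823
  π_C·f_C = 0.39 × 0.275874 = 0.107591
Normaliser: 0.00110642 + 0.000681823 + 0.107591 = 0.109379
So the posterior for Cluster B is 0.000681823 / 0.109379 ≈ 0.0062.

0.0062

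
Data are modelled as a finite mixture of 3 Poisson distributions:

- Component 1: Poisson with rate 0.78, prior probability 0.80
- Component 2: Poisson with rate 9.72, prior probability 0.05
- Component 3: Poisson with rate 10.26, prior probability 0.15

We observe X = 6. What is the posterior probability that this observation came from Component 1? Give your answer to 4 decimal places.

0.0094

Apply Bayes' rule: the posterior for each component is proportional to its prior times its likelihood at x.
Component likelihoods at x = 6:
  f_1 = 0.000143379
  f_2 = 0.0703595
  f_3 = 0.056714
Prior × likelihood for each component:
  π_1·f_1 = 0.80 × 0.000143379 = 0.000114703
  π_2·f_2 = 0.05 × 0.0703595 = 0.00351797
  π_3·f_3 = 0.15 × 0.056714 = 0.0085071
Marginal: 0.000114703 + 0.00351797 + 0.0085071 = 0.0121398
Responsibility of Component 1: 0.000114703 / 0.0121398 ≈ 0.0094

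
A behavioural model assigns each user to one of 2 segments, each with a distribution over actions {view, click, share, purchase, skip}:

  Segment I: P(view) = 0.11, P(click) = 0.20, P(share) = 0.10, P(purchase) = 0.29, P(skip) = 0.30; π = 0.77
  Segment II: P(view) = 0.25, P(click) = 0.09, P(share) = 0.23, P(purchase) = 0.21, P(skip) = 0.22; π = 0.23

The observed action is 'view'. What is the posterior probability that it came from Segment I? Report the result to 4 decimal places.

0.5956

The responsibility of component k is π_k f_k(x) divided by Σ_j π_j f_j(x).
Evaluate each component's likelihood at the observed value:
  L_I = P(view | comp) = 0.11
  L_II = P(view | comp) = 0.25
Weight by the priors:
  π_I·L_I = 0.77 × 0.11 = 0.0847
  π_II·L_II = 0.23 × 0.25 = 0.0575
Denominator: 0.0847 + 0.0575 = 0.1422
Responsibility of Segment I: 0.0847 / 0.1422 ≈ 0.5956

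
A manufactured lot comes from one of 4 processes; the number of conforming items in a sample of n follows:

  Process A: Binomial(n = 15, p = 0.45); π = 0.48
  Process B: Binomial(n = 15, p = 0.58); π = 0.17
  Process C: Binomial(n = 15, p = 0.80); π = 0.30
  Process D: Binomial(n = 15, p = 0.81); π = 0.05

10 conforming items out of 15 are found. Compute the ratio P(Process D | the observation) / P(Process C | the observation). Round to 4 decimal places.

Only the two components matter; the odds are (π_i f_i(x)) / (π_j f_j(x)).
Evaluate each component's likelihood at the observed value:
  L_A = C(15,10)·0.45^10·0.55^5 = 3003·0.000340506·0.0503284 = 0.0514629
  L_B = C(15,10)·0.58^10·0.42^5 = 3003·0.00430804·0.0130691 = 0.169076
  L_C = C(15,10)·0.80^10·0.20^5 = 3003·0.107374·0.00032 = 0.103182
  L_D = C(15,10)·0.81^10·0.19^5 = 3003·0.121577·0.00024761 = 0.0904011
0.00452005 / 0.0309547 ≈ 0.1460

0.1460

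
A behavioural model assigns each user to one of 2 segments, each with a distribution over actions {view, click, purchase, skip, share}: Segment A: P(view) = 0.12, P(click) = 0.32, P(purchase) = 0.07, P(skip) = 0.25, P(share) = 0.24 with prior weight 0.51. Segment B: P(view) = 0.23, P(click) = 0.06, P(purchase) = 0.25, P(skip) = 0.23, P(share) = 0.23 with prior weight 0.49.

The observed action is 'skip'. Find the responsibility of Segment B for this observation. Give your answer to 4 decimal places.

0.4692

P(component k | x) = w_k·f_k(x) / marginal(x), where marginal(x) = Σ_j w_j·f_j(x).
Component likelihoods at x = 'skip':
  p_A = 0.25
  p_B = 0.23
Multiply by the mixture weights:
  w_A·p_A = 0.51 × 0.25 = 0.1275
  w_B·p_B = 0.49 × 0.23 = 0.1127
Normaliser: 0.1275 + 0.1127 = 0.2402
P(Segment B | data) ≈ 0.4692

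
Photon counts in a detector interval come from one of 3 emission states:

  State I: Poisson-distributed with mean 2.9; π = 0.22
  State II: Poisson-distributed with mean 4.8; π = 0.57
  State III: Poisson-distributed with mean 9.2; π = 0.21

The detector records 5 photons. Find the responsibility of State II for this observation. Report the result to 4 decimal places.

0.7549

Posterior ∝ prior × likelihood, so P(k | x) ∝ P(Z=k) f_k(x); normalise over all components.
Evaluate each component's likelihood at the observed value:
  L_I = 0.0940491
  L_II = 0.174748
  L_III = 0.0554943
Unnormalised posteriors:
  P(Z=I)·L_I = 0.22 × 0.0940491 = 0.0206908
  P(Z=II)·L_II = 0.57 × 0.174748 = 0.0996062
  P(Z=III)·L_III = 0.21 × 0.0554943 = 0.0116538
Normaliser: 0.0206908 + 0.0996062 + 0.0116538 = 0.131951
Responsibility of State II: 0.0996062 / 0.131951 ≈ 0.7549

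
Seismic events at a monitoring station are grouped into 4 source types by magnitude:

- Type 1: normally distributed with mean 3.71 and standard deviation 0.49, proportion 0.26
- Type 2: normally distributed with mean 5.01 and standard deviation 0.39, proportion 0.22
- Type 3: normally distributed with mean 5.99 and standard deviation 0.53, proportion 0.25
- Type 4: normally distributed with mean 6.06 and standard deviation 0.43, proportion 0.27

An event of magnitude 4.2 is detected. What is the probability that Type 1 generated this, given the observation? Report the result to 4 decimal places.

By Bayes' theorem, P(k | x) = π_k f_k(x) / Σ_j π_j f_j(x).
Evaluate each component's likelihood at the observed value:
  f_1 = 0.493818
  f_2 = 0.118347
  f_3 = 0.00251034
  f_4 = 8.02555e-05
Weight by the priors:
  π_1·f_1 = 0.26 × 0.493818 = 0.128393
  π_2·f_2 = 0.22 × 0.118347 = 0.0260363
  π_3·f_3 = 0.25 × 0.00251034 = 0.000627586
  π_4·f_4 = 0.27 × 8.02555e-05 = 2.1669e-05
Normaliser: 0.128393 + 0.0260363 + 0.000627586 + 2.1669e-05 = 0.155078
Responsibility of Type 1: 0.128393 / 0.155078 ≈ 0.8279

0.8279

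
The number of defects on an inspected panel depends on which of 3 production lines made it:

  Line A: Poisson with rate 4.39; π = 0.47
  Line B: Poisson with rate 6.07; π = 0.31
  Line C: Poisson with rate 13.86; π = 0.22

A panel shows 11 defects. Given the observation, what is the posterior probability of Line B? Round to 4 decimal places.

0.2622

The responsibility of component k is P(Z=k) f_k(x) divided by Σ_j P(Z=j) f_j(x).
Component likelihoods at x = 11 defects:
  p_A = 0.00362578
  p_B = 0.0238645
  p_C = 0.0868797
Weight by the priors:
  P(Z=A)·p_A = 0.47 × 0.00362578 = 0.00170412
  P(Z=B)·p_B = 0.31 × 0.0238645 = 0.007398
  P(Z=C)·p_C = 0.22 × 0.0868797 = 0.0191135
Denominator: 0.00170412 + 0.007398 + 0.0191135 = 0.0282156
P(Line B | data) ≈ 0.2622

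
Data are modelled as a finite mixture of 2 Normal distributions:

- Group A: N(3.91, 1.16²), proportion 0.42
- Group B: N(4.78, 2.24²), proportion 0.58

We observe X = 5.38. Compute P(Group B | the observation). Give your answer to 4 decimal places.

0.6063

By Bayes' theorem, P(k | x) = π_k f_k(x) / Σ_j π_j f_j(x).
Normal densities:
  L_A = (1/(1.16·√(2π)))·exp(−(5.38−3.91)²/(2·1.16²)) = 0.343916·exp(-0.80295) = 0.154076
  L_B = (1/(2.24·√(2π)))·exp(−(5.38−4.78)²/(2·2.24²)) = 0.178099·exp(-0.03587) = 0.171823
Unnormalised posteriors:
  π_A·L_A = 0.42 × 0.154076 = 0.0647119
  π_B·L_B = 0.58 × 0.171823 = 0.0996576
Evidence: 0.0647119 + 0.0996576 = 0.16437
P(Group B | x) = 0.0996576 / 0.16437 ≈ 0.6063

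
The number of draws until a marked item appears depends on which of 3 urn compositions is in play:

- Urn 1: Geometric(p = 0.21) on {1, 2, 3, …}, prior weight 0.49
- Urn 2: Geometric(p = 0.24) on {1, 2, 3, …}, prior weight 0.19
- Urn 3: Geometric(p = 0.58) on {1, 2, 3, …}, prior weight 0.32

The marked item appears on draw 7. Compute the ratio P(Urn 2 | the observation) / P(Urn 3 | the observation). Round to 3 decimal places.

8.625

Posterior odds = (π_i f_i(x)) / (π_j f_j(x)); the normalising sum cancels.
Geometric probabilities:
  p_1 = 0.21·(1−0.21)^6 = 0.21·0.243087 = 0.0510484
  p_2 = 0.24·(1−0.24)^6 = 0.24·0.1927 = 0.046248
  p_3 = 0.58·(1−0.58)^6 = 0.58·0.00548903 = 0.00318364
0.00878712 / 0.00101876 ≈ 8.625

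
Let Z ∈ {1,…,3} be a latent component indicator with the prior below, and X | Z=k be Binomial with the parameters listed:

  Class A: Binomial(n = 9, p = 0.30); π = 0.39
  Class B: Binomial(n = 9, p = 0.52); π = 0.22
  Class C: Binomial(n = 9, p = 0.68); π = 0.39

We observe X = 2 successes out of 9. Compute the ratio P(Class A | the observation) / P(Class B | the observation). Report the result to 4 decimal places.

8.2770

The posterior odds equal the prior odds times the likelihood ratio: (w_i/w_j)·(f_i(x)/f_j(x)).
Evaluate each component's likelihood at the observed value:
  p_A = 0.266828
  p_B = 0.0571476
  p_C = 0.00571966
0.104063 / 0.0125725 ≈ 8.2770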